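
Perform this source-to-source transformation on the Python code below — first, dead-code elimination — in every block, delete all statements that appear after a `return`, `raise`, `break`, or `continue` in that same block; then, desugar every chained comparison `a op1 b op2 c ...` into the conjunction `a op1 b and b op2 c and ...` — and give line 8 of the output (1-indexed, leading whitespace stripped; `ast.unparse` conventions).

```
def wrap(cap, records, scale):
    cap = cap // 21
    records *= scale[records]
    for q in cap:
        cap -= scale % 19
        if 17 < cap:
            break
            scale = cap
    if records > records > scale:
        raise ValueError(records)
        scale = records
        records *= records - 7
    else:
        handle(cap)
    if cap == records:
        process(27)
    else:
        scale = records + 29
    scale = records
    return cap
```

if records > records and records > scale:

Transformed code:
def wrap(cap, records, scale):
    cap = cap // 21
    records *= scale[records]
    for q in cap:
        cap -= scale % 19
        if 17 < cap:
            break
    if records > records and records > scale:
        raise ValueError(records)
    else:
        handle(cap)
    if cap == records:
        process(27)
    else:
        scale = records + 29
    scale = records
    return cap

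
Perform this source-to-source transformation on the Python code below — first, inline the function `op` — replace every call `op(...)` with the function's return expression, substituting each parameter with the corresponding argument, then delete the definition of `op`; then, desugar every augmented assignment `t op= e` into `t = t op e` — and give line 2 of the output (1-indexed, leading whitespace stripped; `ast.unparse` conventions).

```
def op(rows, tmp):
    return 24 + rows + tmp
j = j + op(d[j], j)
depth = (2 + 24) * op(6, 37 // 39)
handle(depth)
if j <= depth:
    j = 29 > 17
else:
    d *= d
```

Transformed code:
j = j + (24 + d[j] + j)
depth = (2 + 24) * (24 + 6 + 37 // 39)
handle(depth)
if j <= depth:
    j = 29 > 17
else:
    d = d * d

depth = (2 + 24) * (24 + 6 + 37 // 39)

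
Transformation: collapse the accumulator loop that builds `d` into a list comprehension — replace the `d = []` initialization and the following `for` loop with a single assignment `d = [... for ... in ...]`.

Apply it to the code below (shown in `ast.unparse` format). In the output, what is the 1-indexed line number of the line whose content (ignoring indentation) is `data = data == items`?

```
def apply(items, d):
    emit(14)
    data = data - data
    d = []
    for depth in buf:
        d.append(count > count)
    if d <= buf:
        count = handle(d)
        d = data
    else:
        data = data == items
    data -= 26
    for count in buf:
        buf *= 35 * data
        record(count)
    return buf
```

9

Transformed code:
def apply(items, d):
    emit(14)
    data = data - data
    d = [count > count for depth in buf]
    if d <= buf:
        count = handle(d)
        d = data
    else:
        data = data == items
    data -= 26
    for count in buf:
        buf *= 35 * data
        record(count)
    return buf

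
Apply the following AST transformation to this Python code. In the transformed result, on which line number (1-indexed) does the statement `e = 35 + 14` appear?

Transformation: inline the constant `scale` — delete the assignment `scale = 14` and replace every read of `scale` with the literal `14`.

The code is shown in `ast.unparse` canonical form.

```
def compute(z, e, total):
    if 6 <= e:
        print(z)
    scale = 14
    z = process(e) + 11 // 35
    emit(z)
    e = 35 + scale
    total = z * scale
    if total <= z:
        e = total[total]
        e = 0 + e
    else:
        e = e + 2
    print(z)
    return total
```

6

Transformed code:
def compute(z, e, total):
    if 6 <= e:
        print(z)
    z = process(e) + 11 // 35
    emit(z)
    e = 35 + 14
    total = z * 14
    if total <= z:
        e = total[total]
        e = 0 + e
    else:
        e = e + 2
    print(z)
    return total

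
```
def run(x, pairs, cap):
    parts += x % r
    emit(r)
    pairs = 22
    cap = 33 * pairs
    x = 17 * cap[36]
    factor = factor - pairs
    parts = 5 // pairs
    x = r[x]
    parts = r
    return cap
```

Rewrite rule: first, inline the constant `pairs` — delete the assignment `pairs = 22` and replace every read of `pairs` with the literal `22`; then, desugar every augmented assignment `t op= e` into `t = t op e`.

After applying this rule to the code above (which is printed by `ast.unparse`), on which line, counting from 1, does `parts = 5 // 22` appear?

Transformed code:
def run(x, pairs, cap):
    parts = parts + x % r
    emit(r)
    cap = 33 * 22
    x = 17 * cap[36]
    factor = factor - 22
    parts = 5 // 22
    x = r[x]
    parts = r
    return cap

7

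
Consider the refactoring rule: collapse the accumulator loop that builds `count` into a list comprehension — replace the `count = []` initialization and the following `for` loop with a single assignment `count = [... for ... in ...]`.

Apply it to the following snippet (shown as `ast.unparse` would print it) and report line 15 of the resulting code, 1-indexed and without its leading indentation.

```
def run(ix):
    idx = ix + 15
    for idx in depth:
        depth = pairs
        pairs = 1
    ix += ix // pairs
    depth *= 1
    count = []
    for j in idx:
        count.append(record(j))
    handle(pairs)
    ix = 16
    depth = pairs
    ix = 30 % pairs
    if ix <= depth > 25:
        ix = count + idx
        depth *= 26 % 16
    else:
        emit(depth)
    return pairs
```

Transformed code:
def run(ix):
    idx = ix + 15
    for idx in depth:
        depth = pairs
        pairs = 1
    ix += ix // pairs
    depth *= 1
    count = [record(j) for j in idx]
    handle(pairs)
    ix = 16
    depth = pairs
    ix = 30 % pairs
    if ix <= depth > 25:
        ix = count + idx
        depth *= 26 % 16
    else:
        emit(depth)
    return pairs

depth *= 26 % 16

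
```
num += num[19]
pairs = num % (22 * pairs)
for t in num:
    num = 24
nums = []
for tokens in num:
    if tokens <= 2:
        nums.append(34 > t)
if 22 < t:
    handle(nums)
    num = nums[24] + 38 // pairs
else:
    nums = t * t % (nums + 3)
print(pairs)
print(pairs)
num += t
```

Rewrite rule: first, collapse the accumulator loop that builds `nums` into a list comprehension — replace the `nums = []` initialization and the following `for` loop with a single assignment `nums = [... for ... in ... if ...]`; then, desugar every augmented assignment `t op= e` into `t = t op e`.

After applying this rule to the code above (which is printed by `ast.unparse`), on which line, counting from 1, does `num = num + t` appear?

Transformed code:
num = num + num[19]
pairs = num % (22 * pairs)
for t in num:
    num = 24
nums = [34 > t for tokens in num if tokens <= 2]
if 22 < t:
    handle(nums)
    num = nums[24] + 38 // pairs
else:
    nums = t * t % (nums + 3)
print(pairs)
print(pairs)
num = num + t

13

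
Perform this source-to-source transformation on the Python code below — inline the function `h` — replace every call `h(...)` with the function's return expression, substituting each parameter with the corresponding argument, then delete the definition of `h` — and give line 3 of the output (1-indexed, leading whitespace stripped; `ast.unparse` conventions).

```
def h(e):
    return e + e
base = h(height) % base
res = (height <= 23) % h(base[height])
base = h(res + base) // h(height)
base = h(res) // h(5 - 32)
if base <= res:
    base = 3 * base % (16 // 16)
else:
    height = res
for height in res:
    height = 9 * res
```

base = (res + base + (res + base)) // (height + height)

Transformed code:
base = (height + height) % base
res = (height <= 23) % (base[height] + base[height])
base = (res + base + (res + base)) // (height + height)
base = (res + res) // (5 - 32 + (5 - 32))
if base <= res:
    base = 3 * base % (16 // 16)
else:
    height = res
for height in res:
    height = 9 * res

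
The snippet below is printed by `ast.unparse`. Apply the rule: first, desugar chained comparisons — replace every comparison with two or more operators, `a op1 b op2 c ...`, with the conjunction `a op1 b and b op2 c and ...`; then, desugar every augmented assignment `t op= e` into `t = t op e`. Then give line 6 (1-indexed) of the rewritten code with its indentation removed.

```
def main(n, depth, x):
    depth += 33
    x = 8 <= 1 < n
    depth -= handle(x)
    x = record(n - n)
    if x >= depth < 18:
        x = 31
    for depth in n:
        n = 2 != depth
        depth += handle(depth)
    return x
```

Transformed code:
def main(n, depth, x):
    depth = depth + 33
    x = 8 <= 1 and 1 < n
    depth = depth - handle(x)
    x = record(n - n)
    if x >= depth and depth < 18:
        x = 31
    for depth in n:
        n = 2 != depth
        depth = depth + handle(depth)
    return x

if x >= depth and depth < 18:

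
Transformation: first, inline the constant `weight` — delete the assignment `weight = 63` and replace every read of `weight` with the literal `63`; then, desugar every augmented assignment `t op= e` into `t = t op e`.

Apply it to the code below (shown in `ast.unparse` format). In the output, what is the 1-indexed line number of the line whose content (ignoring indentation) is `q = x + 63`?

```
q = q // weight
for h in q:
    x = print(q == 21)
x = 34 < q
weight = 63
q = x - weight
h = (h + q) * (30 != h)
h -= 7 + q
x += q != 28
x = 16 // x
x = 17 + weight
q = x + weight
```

Transformed code:
q = q // 63
for h in q:
    x = print(q == 21)
x = 34 < q
q = x - 63
h = (h + q) * (30 != h)
h = h - (7 + q)
x = x + (q != 28)
x = 16 // x
x = 17 + 63
q = x + 63

11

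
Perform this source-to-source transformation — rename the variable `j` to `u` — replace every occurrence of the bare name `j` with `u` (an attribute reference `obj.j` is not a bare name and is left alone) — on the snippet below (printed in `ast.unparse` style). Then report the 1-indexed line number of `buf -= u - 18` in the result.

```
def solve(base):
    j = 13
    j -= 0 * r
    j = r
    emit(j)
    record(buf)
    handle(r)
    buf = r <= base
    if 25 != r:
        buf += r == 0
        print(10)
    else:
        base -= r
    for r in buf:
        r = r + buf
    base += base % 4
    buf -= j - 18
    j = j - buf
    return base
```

17

Transformed code:
def solve(base):
    u = 13
    u -= 0 * r
    u = r
    emit(u)
    record(buf)
    handle(r)
    buf = r <= base
    if 25 != r:
        buf += r == 0
        print(10)
    else:
        base -= r
    for r in buf:
        r = r + buf
    base += base % 4
    buf -= u - 18
    u = u - buf
    return base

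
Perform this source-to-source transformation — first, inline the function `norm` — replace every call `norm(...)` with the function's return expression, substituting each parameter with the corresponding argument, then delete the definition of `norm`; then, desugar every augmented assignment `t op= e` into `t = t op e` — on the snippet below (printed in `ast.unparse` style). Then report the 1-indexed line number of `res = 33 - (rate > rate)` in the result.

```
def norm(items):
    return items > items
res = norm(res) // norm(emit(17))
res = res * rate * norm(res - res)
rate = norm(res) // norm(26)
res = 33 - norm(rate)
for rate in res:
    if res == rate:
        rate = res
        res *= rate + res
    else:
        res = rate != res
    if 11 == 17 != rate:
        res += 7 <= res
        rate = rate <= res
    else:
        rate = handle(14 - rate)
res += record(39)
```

Transformed code:
res = (res > res) // (emit(17) > emit(17))
res = res * rate * (res - res > res - res)
rate = (res > res) // (26 > 26)
res = 33 - (rate > rate)
for rate in res:
    if res == rate:
        rate = res
        res = res * (rate + res)
    else:
        res = rate != res
    if 11 == 17 != rate:
        res = res + (7 <= res)
        rate = rate <= res
    else:
        rate = handle(14 - rate)
res = res + record(39)

4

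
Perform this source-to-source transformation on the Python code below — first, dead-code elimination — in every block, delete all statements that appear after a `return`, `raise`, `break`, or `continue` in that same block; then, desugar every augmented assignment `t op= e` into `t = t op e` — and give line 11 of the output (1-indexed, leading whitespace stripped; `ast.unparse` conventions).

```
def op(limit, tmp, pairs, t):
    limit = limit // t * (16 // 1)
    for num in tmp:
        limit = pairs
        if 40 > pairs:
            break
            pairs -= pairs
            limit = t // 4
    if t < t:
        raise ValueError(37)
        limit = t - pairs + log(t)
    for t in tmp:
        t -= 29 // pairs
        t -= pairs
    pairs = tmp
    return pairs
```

t = t - pairs

Transformed code:
def op(limit, tmp, pairs, t):
    limit = limit // t * (16 // 1)
    for num in tmp:
        limit = pairs
        if 40 > pairs:
            break
    if t < t:
        raise ValueError(37)
    for t in tmp:
        t = t - 29 // pairs
        t = t - pairs
    pairs = tmp
    return pairs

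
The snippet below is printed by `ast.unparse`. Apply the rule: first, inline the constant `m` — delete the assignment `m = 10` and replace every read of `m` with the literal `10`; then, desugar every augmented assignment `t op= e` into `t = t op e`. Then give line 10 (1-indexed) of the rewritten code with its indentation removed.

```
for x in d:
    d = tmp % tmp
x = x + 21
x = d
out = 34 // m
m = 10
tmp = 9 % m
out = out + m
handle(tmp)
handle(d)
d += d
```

Transformed code:
for x in d:
    d = tmp % tmp
x = x + 21
x = d
out = 34 // 10
tmp = 9 % 10
out = out + 10
handle(tmp)
handle(d)
d = d + d

d = d + d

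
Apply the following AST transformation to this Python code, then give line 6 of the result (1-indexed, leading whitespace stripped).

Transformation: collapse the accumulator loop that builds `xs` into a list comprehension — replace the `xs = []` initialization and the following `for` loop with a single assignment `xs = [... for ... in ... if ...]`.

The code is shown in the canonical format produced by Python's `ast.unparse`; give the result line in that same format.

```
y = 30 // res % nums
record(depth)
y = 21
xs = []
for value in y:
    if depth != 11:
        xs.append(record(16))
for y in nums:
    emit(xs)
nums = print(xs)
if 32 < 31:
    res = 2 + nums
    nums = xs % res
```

Transformed code:
y = 30 // res % nums
record(depth)
y = 21
xs = [record(16) for value in y if depth != 11]
for y in nums:
    emit(xs)
nums = print(xs)
if 32 < 31:
    res = 2 + nums
    nums = xs % res

emit(xs)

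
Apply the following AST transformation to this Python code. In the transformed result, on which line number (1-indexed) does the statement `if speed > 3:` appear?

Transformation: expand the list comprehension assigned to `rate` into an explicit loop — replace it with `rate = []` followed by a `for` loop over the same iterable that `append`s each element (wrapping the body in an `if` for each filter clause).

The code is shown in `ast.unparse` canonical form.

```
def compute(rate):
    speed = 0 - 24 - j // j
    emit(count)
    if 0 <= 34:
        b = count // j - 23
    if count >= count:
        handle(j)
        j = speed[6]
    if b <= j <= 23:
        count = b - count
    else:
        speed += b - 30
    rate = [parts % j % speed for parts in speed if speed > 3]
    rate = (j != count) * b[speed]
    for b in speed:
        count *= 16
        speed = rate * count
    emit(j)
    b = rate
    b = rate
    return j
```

15

Transformed code:
def compute(rate):
    speed = 0 - 24 - j // j
    emit(count)
    if 0 <= 34:
        b = count // j - 23
    if count >= count:
        handle(j)
        j = speed[6]
    if b <= j <= 23:
        count = b - count
    else:
        speed += b - 30
    rate = []
    for parts in speed:
        if speed > 3:
            rate.append(parts % j % speed)
    rate = (j != count) * b[speed]
    for b in speed:
        count *= 16
        speed = rate * count
    emit(j)
    b = rate
    b = rate
    return j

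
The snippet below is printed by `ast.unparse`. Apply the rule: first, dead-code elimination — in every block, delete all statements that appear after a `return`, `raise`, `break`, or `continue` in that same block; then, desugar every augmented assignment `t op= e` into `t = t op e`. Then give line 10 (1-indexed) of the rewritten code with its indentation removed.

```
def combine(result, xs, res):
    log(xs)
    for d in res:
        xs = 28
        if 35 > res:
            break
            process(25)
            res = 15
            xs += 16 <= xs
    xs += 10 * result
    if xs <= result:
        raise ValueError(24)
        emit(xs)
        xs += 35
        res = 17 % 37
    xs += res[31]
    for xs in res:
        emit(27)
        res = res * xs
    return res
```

xs = xs + res[31]

Transformed code:
def combine(result, xs, res):
    log(xs)
    for d in res:
        xs = 28
        if 35 > res:
            break
    xs = xs + 10 * result
    if xs <= result:
        raise ValueError(24)
    xs = xs + res[31]
    for xs in res:
        emit(27)
        res = res * xs
    return res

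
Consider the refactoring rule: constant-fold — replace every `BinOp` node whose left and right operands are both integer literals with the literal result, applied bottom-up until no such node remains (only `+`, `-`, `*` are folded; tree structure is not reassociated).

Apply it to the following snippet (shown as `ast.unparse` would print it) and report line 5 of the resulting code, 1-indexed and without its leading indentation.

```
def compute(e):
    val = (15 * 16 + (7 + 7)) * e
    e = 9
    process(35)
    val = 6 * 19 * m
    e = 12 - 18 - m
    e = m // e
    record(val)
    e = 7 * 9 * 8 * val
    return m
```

val = 114 * m

Transformed code:
def compute(e):
    val = 254 * e
    e = 9
    process(35)
    val = 114 * m
    e = -6 - m
    e = m // e
    record(val)
    e = 504 * val
    return m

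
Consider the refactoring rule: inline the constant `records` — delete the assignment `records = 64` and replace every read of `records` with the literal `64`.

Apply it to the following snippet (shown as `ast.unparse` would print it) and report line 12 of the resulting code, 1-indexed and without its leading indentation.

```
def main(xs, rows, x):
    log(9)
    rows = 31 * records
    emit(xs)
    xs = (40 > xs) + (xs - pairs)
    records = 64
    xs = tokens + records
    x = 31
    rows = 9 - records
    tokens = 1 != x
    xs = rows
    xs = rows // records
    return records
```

return 64

Transformed code:
def main(xs, rows, x):
    log(9)
    rows = 31 * 64
    emit(xs)
    xs = (40 > xs) + (xs - pairs)
    xs = tokens + 64
    x = 31
    rows = 9 - 64
    tokens = 1 != x
    xs = rows
    xs = rows // 64
    return 64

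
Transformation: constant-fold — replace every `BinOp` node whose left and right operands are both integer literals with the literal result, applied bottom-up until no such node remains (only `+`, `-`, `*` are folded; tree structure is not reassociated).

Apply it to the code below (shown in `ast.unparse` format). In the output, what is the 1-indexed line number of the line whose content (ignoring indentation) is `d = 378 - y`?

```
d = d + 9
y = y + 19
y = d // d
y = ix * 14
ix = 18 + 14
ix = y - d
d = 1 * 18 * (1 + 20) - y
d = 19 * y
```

7

Transformed code:
d = d + 9
y = y + 19
y = d // d
y = ix * 14
ix = 32
ix = y - d
d = 378 - y
d = 19 * y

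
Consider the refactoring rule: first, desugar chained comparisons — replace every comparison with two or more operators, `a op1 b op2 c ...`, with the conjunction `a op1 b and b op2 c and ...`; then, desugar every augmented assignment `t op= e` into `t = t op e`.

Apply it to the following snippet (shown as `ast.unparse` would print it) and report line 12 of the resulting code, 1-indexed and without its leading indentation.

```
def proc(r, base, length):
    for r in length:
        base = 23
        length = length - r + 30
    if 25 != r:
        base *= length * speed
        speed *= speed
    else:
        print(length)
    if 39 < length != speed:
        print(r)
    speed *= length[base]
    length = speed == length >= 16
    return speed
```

Transformed code:
def proc(r, base, length):
    for r in length:
        base = 23
        length = length - r + 30
    if 25 != r:
        base = base * (length * speed)
        speed = speed * speed
    else:
        print(length)
    if 39 < length and length != speed:
        print(r)
    speed = speed * length[base]
    length = speed == length and length >= 16
    return speed

speed = speed * length[base]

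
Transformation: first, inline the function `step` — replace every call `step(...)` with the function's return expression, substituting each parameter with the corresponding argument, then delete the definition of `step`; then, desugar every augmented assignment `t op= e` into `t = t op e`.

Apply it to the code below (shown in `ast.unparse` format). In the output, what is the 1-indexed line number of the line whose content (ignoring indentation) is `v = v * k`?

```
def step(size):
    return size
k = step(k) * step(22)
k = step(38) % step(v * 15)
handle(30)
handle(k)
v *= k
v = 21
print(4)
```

Transformed code:
k = k * 22
k = 38 % (v * 15)
handle(30)
handle(k)
v = v * k
v = 21
print(4)

5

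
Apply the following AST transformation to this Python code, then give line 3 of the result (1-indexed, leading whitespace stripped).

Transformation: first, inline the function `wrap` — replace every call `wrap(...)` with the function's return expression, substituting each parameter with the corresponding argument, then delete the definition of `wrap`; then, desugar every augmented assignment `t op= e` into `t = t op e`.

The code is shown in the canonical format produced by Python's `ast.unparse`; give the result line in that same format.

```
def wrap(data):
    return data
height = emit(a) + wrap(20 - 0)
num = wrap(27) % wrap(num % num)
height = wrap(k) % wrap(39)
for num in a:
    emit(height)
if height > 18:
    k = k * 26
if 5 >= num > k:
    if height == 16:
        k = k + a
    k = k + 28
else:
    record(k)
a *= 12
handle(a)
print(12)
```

Transformed code:
height = emit(a) + (20 - 0)
num = 27 % (num % num)
height = k % 39
for num in a:
    emit(height)
if height > 18:
    k = k * 26
if 5 >= num > k:
    if height == 16:
        k = k + a
    k = k + 28
else:
    record(k)
a = a * 12
handle(a)
print(12)

height = k % 39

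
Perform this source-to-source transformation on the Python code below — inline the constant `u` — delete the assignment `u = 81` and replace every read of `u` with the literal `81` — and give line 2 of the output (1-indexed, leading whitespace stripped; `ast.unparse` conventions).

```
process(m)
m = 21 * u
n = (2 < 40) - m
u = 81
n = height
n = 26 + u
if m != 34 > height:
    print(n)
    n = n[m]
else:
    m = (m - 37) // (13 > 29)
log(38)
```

Transformed code:
process(m)
m = 21 * 81
n = (2 < 40) - m
n = height
n = 26 + 81
if m != 34 > height:
    print(n)
    n = n[m]
else:
    m = (m - 37) // (13 > 29)
log(38)

m = 21 * 81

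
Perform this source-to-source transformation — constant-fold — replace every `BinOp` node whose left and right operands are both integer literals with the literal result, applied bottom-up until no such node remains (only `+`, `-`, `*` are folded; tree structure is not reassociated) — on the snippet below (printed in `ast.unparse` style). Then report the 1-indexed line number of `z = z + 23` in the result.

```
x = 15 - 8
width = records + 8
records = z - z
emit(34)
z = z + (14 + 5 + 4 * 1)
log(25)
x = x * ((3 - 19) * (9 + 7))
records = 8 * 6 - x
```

Transformed code:
x = 7
width = records + 8
records = z - z
emit(34)
z = z + 23
log(25)
x = x * -256
records = 48 - x

5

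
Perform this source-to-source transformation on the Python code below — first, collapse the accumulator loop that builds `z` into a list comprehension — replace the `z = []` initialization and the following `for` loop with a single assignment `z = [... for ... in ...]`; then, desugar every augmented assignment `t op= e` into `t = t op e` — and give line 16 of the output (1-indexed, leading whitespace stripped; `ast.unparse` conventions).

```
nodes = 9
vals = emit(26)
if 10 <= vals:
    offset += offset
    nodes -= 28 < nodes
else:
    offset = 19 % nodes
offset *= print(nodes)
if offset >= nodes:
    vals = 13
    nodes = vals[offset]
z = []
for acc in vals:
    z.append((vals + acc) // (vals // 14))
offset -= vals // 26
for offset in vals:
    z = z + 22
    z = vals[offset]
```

Transformed code:
nodes = 9
vals = emit(26)
if 10 <= vals:
    offset = offset + offset
    nodes = nodes - (28 < nodes)
else:
    offset = 19 % nodes
offset = offset * print(nodes)
if offset >= nodes:
    vals = 13
    nodes = vals[offset]
z = [(vals + acc) // (vals // 14) for acc in vals]
offset = offset - vals // 26
for offset in vals:
    z = z + 22
    z = vals[offset]

z = vals[offset]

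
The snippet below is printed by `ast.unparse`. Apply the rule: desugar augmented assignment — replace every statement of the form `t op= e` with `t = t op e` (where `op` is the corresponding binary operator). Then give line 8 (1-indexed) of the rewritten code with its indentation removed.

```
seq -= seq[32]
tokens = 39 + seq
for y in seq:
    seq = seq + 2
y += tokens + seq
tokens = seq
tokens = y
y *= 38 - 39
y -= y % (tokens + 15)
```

y = y * (38 - 39)

Transformed code:
seq = seq - seq[32]
tokens = 39 + seq
for y in seq:
    seq = seq + 2
y = y + (tokens + seq)
tokens = seq
tokens = y
y = y * (38 - 39)
y = y - y % (tokens + 15)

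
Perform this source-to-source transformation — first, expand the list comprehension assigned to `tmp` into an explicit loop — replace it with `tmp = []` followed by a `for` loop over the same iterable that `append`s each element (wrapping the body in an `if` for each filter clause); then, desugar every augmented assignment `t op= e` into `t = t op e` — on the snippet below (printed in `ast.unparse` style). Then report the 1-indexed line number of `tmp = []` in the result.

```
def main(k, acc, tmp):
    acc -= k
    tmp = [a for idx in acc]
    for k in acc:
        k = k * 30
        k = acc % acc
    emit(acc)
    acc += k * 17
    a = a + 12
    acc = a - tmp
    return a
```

Transformed code:
def main(k, acc, tmp):
    acc = acc - k
    tmp = []
    for idx in acc:
        tmp.append(a)
    for k in acc:
        k = k * 30
        k = acc % acc
    emit(acc)
    acc = acc + k * 17
    a = a + 12
    acc = a - tmp
    return a

3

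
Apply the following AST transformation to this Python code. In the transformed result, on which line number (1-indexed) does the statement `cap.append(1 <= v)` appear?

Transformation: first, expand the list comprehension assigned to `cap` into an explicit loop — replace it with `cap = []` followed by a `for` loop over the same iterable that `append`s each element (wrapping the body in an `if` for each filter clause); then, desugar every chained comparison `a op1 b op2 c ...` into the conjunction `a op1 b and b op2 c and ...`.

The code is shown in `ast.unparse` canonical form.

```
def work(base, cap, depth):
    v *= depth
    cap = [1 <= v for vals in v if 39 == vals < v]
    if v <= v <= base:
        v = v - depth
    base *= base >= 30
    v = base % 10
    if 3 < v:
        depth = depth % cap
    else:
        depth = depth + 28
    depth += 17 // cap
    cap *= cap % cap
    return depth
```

Transformed code:
def work(base, cap, depth):
    v *= depth
    cap = []
    for vals in v:
        if 39 == vals and vals < v:
            cap.append(1 <= v)
    if v <= v and v <= base:
        v = v - depth
    base *= base >= 30
    v = base % 10
    if 3 < v:
        depth = depth % cap
    else:
        depth = depth + 28
    depth += 17 // cap
    cap *= cap % cap
    return depth

6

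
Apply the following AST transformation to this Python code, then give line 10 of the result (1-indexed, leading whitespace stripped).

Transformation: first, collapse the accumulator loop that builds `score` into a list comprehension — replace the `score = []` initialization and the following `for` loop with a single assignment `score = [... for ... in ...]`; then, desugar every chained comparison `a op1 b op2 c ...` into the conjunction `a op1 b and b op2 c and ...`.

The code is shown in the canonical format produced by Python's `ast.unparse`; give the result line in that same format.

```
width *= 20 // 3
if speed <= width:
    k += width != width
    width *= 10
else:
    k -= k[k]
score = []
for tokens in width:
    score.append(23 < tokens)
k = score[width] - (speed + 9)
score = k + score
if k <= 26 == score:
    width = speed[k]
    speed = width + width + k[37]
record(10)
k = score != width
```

if k <= 26 and 26 == score:

Transformed code:
width *= 20 // 3
if speed <= width:
    k += width != width
    width *= 10
else:
    k -= k[k]
score = [23 < tokens for tokens in width]
k = score[width] - (speed + 9)
score = k + score
if k <= 26 and 26 == score:
    width = speed[k]
    speed = width + width + k[37]
record(10)
k = score != width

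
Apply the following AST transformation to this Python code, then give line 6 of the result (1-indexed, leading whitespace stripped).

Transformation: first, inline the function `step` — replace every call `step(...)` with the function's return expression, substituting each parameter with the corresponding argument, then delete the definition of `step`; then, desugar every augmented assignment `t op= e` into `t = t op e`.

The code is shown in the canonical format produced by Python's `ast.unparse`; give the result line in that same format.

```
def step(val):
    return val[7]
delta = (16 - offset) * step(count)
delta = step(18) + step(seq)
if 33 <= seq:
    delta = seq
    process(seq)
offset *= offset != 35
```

Transformed code:
delta = (16 - offset) * count[7]
delta = 18[7] + seq[7]
if 33 <= seq:
    delta = seq
    process(seq)
offset = offset * (offset != 35)

offset = offset * (offset != 35)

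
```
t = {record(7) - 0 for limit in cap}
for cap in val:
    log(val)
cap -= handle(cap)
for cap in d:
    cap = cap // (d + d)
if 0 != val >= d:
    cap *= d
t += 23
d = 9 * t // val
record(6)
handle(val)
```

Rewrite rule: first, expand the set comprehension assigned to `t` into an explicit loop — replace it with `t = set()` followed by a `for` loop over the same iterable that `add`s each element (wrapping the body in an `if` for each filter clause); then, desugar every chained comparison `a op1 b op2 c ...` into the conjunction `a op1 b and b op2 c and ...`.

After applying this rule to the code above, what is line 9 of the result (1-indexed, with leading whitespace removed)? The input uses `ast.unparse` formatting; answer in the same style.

Transformed code:
t = set()
for limit in cap:
    t.add(record(7) - 0)
for cap in val:
    log(val)
cap -= handle(cap)
for cap in d:
    cap = cap // (d + d)
if 0 != val and val >= d:
    cap *= d
t += 23
d = 9 * t // val
record(6)
handle(val)

if 0 != val and val >= d:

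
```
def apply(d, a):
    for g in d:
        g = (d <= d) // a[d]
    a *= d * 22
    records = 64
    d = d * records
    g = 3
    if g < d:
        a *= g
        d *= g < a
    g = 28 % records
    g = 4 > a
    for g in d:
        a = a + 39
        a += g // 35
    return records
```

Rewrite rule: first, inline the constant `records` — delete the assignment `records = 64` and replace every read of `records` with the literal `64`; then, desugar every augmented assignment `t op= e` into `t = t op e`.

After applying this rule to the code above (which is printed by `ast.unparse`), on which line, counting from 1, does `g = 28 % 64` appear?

10

Transformed code:
def apply(d, a):
    for g in d:
        g = (d <= d) // a[d]
    a = a * (d * 22)
    d = d * 64
    g = 3
    if g < d:
        a = a * g
        d = d * (g < a)
    g = 28 % 64
    g = 4 > a
    for g in d:
        a = a + 39
        a = a + g // 35
    return 64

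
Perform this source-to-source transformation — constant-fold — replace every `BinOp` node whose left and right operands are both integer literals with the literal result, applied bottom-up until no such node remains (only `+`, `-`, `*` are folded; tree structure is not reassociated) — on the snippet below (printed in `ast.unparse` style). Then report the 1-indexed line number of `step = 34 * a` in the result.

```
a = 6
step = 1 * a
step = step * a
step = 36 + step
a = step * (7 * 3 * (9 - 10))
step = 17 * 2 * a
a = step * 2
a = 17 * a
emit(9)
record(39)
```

6

Transformed code:
a = 6
step = 1 * a
step = step * a
step = 36 + step
a = step * -21
step = 34 * a
a = step * 2
a = 17 * a
emit(9)
record(39)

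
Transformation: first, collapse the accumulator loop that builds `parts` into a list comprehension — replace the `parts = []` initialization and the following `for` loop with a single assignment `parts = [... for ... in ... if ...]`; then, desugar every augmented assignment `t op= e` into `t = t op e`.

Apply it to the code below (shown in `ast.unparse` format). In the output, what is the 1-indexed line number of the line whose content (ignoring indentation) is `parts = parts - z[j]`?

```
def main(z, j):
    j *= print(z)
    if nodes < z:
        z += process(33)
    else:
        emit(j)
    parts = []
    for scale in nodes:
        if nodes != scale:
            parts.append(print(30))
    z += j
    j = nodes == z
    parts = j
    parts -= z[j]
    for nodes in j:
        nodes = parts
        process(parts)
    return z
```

Transformed code:
def main(z, j):
    j = j * print(z)
    if nodes < z:
        z = z + process(33)
    else:
        emit(j)
    parts = [print(30) for scale in nodes if nodes != scale]
    z = z + j
    j = nodes == z
    parts = j
    parts = parts - z[j]
    for nodes in j:
        nodes = parts
        process(parts)
    return z

11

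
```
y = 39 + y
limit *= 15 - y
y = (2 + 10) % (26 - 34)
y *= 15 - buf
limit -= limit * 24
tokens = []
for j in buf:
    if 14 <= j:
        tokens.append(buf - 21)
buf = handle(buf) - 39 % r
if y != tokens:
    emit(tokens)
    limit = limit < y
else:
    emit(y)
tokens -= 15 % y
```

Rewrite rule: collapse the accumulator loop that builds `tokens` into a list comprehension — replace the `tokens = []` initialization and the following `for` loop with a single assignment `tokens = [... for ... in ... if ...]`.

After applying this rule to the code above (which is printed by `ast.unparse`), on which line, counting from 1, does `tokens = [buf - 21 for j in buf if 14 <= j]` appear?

Transformed code:
y = 39 + y
limit *= 15 - y
y = (2 + 10) % (26 - 34)
y *= 15 - buf
limit -= limit * 24
tokens = [buf - 21 for j in buf if 14 <= j]
buf = handle(buf) - 39 % r
if y != tokens:
    emit(tokens)
    limit = limit < y
else:
    emit(y)
tokens -= 15 % y

6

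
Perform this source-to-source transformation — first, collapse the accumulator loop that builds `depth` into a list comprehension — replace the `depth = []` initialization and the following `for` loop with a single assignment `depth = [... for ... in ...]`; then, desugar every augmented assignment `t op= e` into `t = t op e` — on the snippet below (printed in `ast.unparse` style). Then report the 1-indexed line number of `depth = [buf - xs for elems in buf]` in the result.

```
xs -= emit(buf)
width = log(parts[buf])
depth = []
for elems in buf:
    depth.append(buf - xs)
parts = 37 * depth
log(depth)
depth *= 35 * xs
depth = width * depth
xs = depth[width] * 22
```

Transformed code:
xs = xs - emit(buf)
width = log(parts[buf])
depth = [buf - xs for elems in buf]
parts = 37 * depth
log(depth)
depth = depth * (35 * xs)
depth = width * depth
xs = depth[width] * 22

3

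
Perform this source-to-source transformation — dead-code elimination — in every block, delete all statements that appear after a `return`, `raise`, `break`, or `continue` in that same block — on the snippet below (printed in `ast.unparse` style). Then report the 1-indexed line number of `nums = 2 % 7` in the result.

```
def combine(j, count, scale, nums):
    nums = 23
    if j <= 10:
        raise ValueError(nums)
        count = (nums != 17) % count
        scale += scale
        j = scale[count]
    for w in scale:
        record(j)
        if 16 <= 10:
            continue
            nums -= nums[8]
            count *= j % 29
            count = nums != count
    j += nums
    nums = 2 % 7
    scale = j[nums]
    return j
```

10

Transformed code:
def combine(j, count, scale, nums):
    nums = 23
    if j <= 10:
        raise ValueError(nums)
    for w in scale:
        record(j)
        if 16 <= 10:
            continue
    j += nums
    nums = 2 % 7
    scale = j[nums]
    return j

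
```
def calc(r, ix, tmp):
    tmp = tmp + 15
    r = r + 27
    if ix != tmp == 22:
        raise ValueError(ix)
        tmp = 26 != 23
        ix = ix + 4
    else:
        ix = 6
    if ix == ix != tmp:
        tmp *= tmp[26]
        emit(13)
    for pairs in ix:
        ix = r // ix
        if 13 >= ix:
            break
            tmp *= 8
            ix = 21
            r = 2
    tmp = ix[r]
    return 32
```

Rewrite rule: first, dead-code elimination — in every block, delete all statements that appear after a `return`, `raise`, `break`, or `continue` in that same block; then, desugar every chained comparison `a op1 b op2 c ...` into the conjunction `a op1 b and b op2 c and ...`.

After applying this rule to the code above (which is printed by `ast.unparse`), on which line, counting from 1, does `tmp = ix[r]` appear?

15

Transformed code:
def calc(r, ix, tmp):
    tmp = tmp + 15
    r = r + 27
    if ix != tmp and tmp == 22:
        raise ValueError(ix)
    else:
        ix = 6
    if ix == ix and ix != tmp:
        tmp *= tmp[26]
        emit(13)
    for pairs in ix:
        ix = r // ix
        if 13 >= ix:
            break
    tmp = ix[r]
    return 32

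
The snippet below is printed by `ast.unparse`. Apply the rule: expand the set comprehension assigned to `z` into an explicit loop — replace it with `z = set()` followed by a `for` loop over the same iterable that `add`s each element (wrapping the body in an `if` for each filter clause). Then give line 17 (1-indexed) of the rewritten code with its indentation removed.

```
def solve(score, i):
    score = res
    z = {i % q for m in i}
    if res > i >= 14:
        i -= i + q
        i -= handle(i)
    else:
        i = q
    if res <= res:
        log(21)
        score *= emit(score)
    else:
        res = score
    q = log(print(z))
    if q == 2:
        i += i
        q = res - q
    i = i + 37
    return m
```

if q == 2:

Transformed code:
def solve(score, i):
    score = res
    z = set()
    for m in i:
        z.add(i % q)
    if res > i >= 14:
        i -= i + q
        i -= handle(i)
    else:
        i = q
    if res <= res:
        log(21)
        score *= emit(score)
    else:
        res = score
    q = log(print(z))
    if q == 2:
        i += i
        q = res - q
    i = i + 37
    return m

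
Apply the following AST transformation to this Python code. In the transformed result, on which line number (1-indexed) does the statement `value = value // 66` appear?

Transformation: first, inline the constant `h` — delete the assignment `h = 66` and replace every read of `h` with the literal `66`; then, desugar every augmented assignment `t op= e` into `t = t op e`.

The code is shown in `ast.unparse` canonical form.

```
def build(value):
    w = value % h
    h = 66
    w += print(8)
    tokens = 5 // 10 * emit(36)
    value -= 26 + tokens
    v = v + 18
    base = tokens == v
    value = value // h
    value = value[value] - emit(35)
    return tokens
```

8

Transformed code:
def build(value):
    w = value % 66
    w = w + print(8)
    tokens = 5 // 10 * emit(36)
    value = value - (26 + tokens)
    v = v + 18
    base = tokens == v
    value = value // 66
    value = value[value] - emit(35)
    return tokens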